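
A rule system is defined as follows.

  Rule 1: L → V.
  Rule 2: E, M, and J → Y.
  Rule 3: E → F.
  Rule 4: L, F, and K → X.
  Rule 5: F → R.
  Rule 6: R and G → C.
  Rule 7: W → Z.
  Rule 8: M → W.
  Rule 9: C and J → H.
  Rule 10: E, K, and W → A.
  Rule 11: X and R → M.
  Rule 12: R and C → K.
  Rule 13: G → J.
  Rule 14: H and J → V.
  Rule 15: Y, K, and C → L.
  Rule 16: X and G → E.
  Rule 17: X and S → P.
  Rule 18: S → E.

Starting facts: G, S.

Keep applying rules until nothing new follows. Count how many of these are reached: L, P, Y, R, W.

1

From S, Rule 18 gives E.
From E, Rule 3 gives F.
From F, Rule 5 gives R.
L would need Y, K, and C (Rule 15), but Y is never established.
P would need X and S (Rule 17), but X is never established.
Y would need E, M, and J (Rule 2), but M is never established.
R: reached.
W would need M (Rule 8), but M is never established.
Reached: R — 1 of the 5.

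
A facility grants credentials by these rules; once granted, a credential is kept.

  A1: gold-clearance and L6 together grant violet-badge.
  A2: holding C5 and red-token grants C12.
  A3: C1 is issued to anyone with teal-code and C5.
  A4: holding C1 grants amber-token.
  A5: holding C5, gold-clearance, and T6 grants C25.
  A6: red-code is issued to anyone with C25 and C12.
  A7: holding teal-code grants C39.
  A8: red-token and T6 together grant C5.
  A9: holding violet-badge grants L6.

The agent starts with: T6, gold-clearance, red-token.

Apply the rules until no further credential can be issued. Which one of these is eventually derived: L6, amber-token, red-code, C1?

red-code

Holding red-token and T6 grants C5 (A8).
Holding C5, gold-clearance, and T6 grants C25 (A5).
Holding C5 and red-token grants C12 (A2).
Holding C25 and C12 grants red-code (A6).
L6 would need violet-badge (A9), but violet-badge is never granted. C1 would need teal-code and C5 (A3), but teal-code is never granted. amber-token would need C1 (A4), but C1 is never granted.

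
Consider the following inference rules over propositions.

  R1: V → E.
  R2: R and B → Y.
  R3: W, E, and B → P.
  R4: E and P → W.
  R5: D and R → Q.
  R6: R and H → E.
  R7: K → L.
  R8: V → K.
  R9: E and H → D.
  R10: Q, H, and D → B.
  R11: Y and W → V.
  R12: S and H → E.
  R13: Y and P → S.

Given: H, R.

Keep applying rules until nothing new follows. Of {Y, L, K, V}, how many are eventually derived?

1

From R and H, R6 gives E.
From E and H, R9 gives D.
From D and R, R5 gives Q.
Q, H, and D hold, so B follows (R10).
R and B hold, so Y follows (R2).
Y: reached.
L would need K (R7), but K is never established.
K would need V (R8), but V is never established.
V would need Y and W (R11), but W is never established.
Reached: Y — 1 of the 4.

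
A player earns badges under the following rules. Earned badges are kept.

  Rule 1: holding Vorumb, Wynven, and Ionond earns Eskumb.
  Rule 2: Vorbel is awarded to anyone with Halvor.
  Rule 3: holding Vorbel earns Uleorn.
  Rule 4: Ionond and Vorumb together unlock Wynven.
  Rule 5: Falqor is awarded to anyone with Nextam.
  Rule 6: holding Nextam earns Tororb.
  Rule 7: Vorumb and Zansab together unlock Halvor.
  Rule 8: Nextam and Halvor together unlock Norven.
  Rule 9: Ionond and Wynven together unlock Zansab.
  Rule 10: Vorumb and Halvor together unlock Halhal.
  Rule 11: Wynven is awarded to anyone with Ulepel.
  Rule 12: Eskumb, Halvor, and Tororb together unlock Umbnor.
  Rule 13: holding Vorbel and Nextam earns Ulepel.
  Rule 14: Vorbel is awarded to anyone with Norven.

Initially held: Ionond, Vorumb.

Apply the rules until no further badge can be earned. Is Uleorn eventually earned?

Yes

With Ionond and Vorumb, Wynven is earned (Rule 4).
With Ionond and Wynven, Zansab is earned (Rule 9).
With Vorumb and Zansab, Halvor is earned (Rule 7).
With Halvor, Vorbel is earned (Rule 2).
With Vorbel, Uleorn is earned (Rule 3).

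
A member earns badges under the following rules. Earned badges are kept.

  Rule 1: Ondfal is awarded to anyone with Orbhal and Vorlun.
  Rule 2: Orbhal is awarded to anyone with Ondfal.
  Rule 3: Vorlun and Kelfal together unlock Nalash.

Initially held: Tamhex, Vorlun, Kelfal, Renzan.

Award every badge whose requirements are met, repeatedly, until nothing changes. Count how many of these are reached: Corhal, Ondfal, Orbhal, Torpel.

No rule produces Corhal, and it is not given.
Ondfal would need Orbhal and Vorlun (Rule 1), but Orbhal is never earned.
Orbhal would need Ondfal (Rule 2), but Ondfal is never earned.
No rule produces Torpel, and it is not given.
None of the 4 are reached.

0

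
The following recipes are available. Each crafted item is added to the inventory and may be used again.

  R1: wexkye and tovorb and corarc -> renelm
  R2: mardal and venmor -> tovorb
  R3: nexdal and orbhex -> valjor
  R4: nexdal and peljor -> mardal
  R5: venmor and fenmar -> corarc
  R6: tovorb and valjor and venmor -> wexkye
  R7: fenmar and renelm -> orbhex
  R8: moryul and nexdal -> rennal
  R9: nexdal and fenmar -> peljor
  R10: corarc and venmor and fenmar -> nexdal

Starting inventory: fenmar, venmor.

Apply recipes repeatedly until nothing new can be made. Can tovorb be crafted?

venmor and fenmar -> corarc (R5).
Using R10, corarc, venmor, and fenmar make nexdal.
Using R9, nexdal and fenmar make peljor.
Using R4, nexdal and peljor make mardal.
mardal and venmor -> tovorb (R2).

Yes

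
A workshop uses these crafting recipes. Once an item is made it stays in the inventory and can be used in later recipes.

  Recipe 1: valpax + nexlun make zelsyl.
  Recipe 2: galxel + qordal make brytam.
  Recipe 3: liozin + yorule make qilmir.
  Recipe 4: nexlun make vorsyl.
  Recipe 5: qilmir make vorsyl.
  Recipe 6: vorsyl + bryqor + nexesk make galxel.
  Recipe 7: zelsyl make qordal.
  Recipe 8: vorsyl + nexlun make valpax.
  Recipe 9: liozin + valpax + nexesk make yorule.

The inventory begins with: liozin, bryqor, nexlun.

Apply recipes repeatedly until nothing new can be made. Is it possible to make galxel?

galxel would need vorsyl, bryqor, and nexesk (Recipe 6), but nexesk is never obtained.

No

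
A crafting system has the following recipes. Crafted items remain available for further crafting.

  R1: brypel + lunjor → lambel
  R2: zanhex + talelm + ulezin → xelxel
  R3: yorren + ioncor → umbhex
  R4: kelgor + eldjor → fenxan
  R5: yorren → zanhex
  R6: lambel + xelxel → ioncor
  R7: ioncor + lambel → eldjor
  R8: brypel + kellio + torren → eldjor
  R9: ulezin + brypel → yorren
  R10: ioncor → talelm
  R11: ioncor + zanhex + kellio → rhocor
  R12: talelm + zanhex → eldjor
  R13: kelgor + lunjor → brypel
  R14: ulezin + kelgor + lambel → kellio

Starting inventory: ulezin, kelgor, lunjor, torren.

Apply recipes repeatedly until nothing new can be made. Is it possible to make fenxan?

Yes

Using R13, kelgor and lunjor make brypel.
brypel + lunjor → lambel (R1).
ulezin + kelgor + lambel → kellio (R14).
brypel + kellio + torren → eldjor (R8).
Using R4, kelgor and eldjor make fenxan.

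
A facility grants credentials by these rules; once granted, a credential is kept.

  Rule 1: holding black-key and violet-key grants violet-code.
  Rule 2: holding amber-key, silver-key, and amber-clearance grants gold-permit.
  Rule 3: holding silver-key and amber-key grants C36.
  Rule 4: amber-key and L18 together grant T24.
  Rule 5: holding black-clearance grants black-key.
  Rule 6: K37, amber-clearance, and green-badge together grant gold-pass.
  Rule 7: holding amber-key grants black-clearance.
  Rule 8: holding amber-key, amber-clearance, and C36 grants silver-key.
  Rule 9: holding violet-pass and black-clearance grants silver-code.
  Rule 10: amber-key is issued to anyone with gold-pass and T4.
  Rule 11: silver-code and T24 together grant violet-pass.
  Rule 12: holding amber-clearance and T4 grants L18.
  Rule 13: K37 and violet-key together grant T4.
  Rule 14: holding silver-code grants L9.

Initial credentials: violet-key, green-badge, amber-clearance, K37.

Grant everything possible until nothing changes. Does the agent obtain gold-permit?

No

gold-permit would need amber-key, silver-key, and amber-clearance (Rule 2), but silver-key is never granted.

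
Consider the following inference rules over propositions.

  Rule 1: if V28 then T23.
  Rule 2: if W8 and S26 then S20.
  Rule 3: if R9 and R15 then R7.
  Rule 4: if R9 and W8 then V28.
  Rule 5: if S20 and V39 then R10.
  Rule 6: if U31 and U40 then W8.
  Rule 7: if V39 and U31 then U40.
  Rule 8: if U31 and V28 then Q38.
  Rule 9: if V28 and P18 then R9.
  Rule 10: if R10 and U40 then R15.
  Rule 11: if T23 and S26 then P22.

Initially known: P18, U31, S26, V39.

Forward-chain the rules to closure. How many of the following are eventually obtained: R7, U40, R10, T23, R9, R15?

From V39 and U31, Rule 7 gives U40.
From U31 and U40, Rule 6 gives W8.
W8 and S26 hold, so S20 follows (Rule 2).
S20 and V39 hold, so R10 follows (Rule 5).
R10 and U40 hold, so R15 follows (Rule 10).
R7 would need R9 and R15 (Rule 3), but R9 is never established.
U40: reached.
R10: reached.
T23 would need V28 (Rule 1), but V28 is never established.
R9 would need V28 and P18 (Rule 9), but V28 is never established.
R15: reached.
Reached: U40, R10, and R15 — 3 of the 6.

3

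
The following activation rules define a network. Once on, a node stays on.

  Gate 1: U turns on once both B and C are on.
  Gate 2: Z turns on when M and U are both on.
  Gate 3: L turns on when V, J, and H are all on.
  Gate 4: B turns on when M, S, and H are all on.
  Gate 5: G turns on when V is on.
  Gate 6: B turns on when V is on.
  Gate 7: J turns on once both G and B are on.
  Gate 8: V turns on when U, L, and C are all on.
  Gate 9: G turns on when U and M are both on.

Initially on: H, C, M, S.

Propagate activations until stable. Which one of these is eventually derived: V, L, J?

M, S, and H are on, so B turns on (Gate 4).
B and C are on, so U turns on (Gate 1).
U and M are on, so G turns on (Gate 9).
G and B are on, so J turns on (Gate 7).
L would need V, J, and H (Gate 3), but V never turns on. V would need U, L, and C (Gate 8), but L never turns on.

J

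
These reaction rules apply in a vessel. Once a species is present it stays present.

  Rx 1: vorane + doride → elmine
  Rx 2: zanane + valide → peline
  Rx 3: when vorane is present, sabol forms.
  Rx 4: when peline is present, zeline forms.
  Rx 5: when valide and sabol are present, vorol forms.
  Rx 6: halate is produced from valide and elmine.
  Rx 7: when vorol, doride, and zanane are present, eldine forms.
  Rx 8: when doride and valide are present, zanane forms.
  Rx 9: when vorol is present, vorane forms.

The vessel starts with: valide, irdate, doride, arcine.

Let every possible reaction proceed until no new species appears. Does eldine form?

eldine would need vorol, doride, and zanane (Rx 7), but vorol never forms.

No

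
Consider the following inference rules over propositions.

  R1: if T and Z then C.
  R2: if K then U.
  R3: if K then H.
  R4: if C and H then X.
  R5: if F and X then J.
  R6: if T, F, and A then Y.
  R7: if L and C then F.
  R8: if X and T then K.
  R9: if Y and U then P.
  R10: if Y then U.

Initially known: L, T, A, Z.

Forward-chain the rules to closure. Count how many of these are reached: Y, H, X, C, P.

3

From T and Z, R1 gives C.
From L and C, R7 gives F.
T, F, and A hold, so Y follows (R6).
From Y, R10 gives U.
Y and U hold, so P follows (R9).
Y: reached.
H would need K (R3), but K is never established.
X would need C and H (R4), but H is never established.
C: reached.
P: reached.
Reached: Y, C, and P — 3 of the 5.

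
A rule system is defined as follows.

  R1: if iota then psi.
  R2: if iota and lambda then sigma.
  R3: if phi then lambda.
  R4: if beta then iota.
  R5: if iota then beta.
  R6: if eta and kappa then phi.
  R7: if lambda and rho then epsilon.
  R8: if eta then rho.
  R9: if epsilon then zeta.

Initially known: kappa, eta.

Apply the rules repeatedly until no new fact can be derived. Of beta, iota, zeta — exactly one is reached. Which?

From eta and kappa, R6 gives phi.
eta holds, so rho follows (R8).
phi holds, so lambda follows (R3).
From lambda and rho, R7 gives epsilon.
From epsilon, R9 gives zeta.
iota would need beta (R4), but beta is never established. beta would need iota (R5), but iota is never established.

zeta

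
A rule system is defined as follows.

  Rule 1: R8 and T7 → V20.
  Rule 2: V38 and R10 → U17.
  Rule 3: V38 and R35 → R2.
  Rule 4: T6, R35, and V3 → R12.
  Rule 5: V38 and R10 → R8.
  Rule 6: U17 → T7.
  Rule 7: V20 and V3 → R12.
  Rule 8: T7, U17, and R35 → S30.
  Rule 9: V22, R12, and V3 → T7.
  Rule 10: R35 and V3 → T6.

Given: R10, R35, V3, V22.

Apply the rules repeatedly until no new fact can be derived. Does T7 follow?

Yes

From R35 and V3, Rule 10 gives T6.
T6, R35, and V3 hold, so R12 follows (Rule 4).
From V22, R12, and V3, Rule 9 gives T7.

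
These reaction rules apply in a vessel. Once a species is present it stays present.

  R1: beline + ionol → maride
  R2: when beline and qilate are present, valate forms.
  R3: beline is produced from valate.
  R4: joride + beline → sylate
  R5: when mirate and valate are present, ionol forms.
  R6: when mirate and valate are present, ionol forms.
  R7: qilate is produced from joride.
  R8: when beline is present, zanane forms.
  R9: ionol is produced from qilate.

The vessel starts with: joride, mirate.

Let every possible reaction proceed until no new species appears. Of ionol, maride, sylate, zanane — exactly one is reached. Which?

ionol

joride present → qilate forms (R7).
qilate present → ionol forms (R9).
maride would need beline and ionol (R1), but beline never forms. sylate would need joride and beline (R4), but beline never forms. zanane would need beline (R8), but beline never forms.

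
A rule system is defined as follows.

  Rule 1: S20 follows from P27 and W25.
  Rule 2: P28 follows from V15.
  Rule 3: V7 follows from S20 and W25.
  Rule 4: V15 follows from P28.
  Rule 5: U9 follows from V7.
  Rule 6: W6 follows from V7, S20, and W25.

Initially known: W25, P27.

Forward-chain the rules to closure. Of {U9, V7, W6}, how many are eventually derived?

3

From P27 and W25, Rule 1 gives S20.
S20 and W25 hold, so V7 follows (Rule 3).
From V7, S20, and W25, Rule 6 gives W6.
From V7, Rule 5 gives U9.
U9: reached.
V7: reached.
W6: reached.
All 3 are reached.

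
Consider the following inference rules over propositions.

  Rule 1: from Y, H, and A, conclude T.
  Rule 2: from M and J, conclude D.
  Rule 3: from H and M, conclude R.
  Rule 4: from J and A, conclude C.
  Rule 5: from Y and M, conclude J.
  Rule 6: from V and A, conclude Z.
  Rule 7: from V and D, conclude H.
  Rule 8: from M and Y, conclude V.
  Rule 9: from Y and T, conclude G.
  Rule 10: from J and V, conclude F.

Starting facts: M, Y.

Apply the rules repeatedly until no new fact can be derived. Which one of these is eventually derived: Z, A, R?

From Y and M, Rule 5 gives J.
From M and Y, Rule 8 gives V.
M and J hold, so D follows (Rule 2).
V and D hold, so H follows (Rule 7).
From H and M, Rule 3 gives R.
Z would need V and A (Rule 6), but A is never established. No rule produces A, and it is not given.

R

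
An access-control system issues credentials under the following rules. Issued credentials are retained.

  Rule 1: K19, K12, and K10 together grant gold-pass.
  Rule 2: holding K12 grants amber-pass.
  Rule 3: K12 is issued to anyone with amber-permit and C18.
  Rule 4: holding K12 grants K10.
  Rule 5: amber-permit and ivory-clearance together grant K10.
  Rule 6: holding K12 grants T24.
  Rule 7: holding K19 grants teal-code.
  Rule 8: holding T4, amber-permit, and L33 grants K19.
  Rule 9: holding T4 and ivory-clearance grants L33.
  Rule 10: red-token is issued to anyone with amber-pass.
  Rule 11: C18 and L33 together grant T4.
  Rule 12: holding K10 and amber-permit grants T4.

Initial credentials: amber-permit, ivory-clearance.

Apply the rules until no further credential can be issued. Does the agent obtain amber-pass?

No

amber-pass would need K12 (Rule 2), but K12 is never granted.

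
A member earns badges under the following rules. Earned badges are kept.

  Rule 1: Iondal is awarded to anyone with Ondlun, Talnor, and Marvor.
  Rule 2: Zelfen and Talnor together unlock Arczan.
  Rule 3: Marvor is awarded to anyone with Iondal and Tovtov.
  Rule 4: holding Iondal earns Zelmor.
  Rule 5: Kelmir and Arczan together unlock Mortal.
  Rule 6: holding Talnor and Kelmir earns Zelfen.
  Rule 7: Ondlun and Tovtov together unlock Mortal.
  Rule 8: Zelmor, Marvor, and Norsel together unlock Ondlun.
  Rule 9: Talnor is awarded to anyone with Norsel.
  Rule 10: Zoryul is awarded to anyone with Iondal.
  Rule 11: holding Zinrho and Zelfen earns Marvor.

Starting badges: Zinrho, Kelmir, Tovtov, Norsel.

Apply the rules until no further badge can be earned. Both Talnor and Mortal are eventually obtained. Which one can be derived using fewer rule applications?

Talnor

Talnor: With Norsel, Talnor is earned (Rule 9). [1 rule application]
Mortal: With Norsel, Talnor is earned (Rule 9). With Talnor and Kelmir, Zelfen is earned (Rule 6). With Zelfen and Talnor, Arczan is earned (Rule 2). With Kelmir and Arczan, Mortal is earned (Rule 5). [4 rule applications]
Talnor needs fewer.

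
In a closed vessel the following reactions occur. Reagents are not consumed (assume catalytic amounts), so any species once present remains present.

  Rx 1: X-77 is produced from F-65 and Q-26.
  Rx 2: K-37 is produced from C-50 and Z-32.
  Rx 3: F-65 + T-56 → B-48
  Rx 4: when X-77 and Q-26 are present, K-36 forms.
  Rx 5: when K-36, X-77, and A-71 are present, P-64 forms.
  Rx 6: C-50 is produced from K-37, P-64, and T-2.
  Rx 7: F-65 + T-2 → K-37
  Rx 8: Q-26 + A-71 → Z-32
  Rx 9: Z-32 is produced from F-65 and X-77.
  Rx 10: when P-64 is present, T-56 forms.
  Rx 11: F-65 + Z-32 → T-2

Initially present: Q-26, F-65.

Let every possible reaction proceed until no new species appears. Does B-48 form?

No

B-48 would need F-65 and T-56 (Rx 3), but T-56 never forms.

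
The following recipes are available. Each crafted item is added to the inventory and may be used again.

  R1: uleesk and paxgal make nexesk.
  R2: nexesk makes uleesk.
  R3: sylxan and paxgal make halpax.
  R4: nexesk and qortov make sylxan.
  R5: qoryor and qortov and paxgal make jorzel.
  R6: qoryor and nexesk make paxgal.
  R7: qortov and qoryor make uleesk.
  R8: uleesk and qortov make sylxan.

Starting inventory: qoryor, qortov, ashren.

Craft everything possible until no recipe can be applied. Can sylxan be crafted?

Using R7, qortov and qoryor make uleesk.
uleesk and qortov → sylxan (R8).

Yes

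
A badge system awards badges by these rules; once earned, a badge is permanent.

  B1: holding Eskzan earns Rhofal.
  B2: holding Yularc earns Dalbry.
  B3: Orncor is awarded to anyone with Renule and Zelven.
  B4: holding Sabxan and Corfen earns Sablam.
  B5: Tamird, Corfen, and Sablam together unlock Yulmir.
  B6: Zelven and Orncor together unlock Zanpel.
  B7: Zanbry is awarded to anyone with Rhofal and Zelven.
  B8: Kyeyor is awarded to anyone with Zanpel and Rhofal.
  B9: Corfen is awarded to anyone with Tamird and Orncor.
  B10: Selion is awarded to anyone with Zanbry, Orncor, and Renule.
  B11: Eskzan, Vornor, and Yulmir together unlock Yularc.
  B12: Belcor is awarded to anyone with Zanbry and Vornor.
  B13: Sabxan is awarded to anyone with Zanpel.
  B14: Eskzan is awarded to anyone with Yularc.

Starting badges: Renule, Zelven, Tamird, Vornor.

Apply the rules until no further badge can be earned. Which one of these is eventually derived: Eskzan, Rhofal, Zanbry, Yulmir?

With Renule and Zelven, Orncor is earned (B3).
With Zelven and Orncor, Zanpel is earned (B6).
With Tamird and Orncor, Corfen is earned (B9).
With Zanpel, Sabxan is earned (B13).
With Sabxan and Corfen, Sablam is earned (B4).
With Tamird, Corfen, and Sablam, Yulmir is earned (B5).
Eskzan would need Yularc (B14), but Yularc is never earned. Zanbry would need Rhofal and Zelven (B7), but Rhofal is never earned. Rhofal would need Eskzan (B1), but Eskzan is never earned.

Yulmir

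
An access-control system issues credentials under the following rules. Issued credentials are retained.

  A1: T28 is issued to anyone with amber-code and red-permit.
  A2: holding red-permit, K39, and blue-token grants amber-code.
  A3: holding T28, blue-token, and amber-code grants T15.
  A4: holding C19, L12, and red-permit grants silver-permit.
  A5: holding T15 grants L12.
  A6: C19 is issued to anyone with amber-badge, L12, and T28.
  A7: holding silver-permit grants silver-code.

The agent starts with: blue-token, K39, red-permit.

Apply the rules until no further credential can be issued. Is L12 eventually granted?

Holding red-permit, K39, and blue-token grants amber-code (A2).
Holding amber-code and red-permit grants T28 (A1).
Holding T28, blue-token, and amber-code grants T15 (A3).
Holding T15 grants L12 (A5).

Yes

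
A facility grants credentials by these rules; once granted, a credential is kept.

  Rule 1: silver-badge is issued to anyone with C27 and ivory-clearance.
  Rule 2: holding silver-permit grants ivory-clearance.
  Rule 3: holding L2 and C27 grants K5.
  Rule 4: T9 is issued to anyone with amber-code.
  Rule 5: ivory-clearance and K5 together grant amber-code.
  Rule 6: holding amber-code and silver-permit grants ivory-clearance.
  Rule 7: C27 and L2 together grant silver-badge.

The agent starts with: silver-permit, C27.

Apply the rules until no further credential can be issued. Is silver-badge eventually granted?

Holding silver-permit grants ivory-clearance (Rule 2).
Holding C27 and ivory-clearance grants silver-badge (Rule 1).

Yes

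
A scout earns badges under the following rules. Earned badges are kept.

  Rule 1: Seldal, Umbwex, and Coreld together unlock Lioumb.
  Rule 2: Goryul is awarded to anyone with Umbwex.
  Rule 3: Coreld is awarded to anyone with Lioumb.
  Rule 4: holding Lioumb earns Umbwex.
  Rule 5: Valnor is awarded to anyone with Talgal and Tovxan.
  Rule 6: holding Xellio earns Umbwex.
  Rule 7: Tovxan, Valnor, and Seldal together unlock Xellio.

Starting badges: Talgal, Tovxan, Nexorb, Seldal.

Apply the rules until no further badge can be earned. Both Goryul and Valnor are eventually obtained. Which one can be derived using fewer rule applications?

Valnor

Valnor: With Talgal and Tovxan, Valnor is earned (Rule 5). [1 rule application]
Goryul: With Talgal and Tovxan, Valnor is earned (Rule 5). With Tovxan, Valnor, and Seldal, Xellio is earned (Rule 7). With Xellio, Umbwex is earned (Rule 6). With Umbwex, Goryul is earned (Rule 2). [4 rule applications]
Valnor needs fewer.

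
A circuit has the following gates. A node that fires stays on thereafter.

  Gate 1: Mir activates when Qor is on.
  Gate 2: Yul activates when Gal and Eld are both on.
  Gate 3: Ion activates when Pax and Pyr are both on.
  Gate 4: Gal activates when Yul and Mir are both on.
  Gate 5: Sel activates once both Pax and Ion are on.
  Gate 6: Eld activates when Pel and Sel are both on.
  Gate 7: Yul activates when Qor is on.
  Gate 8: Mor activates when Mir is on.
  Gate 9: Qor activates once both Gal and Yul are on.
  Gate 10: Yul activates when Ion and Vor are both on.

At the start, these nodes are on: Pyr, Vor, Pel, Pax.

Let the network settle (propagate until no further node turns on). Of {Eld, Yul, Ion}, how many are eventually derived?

3

Gate 3: Pax and Pyr on → Ion on.
Gate 5: Pax and Ion on → Sel on.
Ion and Vor are on, so Yul activates (Gate 10).
Pel and Sel are on, so Eld activates (Gate 6).
Eld: reached.
Yul: reached.
Ion: reached.
All 3 are reached.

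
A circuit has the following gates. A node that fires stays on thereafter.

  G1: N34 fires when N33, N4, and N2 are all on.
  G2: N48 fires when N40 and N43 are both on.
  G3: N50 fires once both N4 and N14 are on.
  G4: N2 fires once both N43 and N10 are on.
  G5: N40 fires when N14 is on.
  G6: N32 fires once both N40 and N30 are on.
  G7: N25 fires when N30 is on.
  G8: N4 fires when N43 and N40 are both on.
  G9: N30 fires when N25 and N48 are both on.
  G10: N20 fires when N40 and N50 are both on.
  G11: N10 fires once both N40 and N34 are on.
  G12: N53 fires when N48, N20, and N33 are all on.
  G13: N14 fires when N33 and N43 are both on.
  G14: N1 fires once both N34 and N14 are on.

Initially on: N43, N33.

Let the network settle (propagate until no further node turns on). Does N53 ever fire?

Yes

N33 and N43 are on, so N14 fires (G13).
N14 is on, so N40 fires (G5).
G2: N40 and N43 on → N48 on.
N43 and N40 are on, so N4 fires (G8).
N4 and N14 are on, so N50 fires (G3).
N40 and N50 are on, so N20 fires (G10).
N48, N20, and N33 are on, so N53 fires (G12).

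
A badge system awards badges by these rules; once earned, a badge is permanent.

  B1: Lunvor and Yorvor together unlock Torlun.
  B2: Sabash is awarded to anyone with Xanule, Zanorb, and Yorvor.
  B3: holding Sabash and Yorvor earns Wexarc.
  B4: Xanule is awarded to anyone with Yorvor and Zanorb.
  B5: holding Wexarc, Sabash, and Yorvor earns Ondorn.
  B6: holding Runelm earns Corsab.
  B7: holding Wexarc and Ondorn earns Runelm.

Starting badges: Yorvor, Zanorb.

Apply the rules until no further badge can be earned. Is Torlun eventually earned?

Torlun would need Lunvor and Yorvor (B1), but Lunvor is never earned.

No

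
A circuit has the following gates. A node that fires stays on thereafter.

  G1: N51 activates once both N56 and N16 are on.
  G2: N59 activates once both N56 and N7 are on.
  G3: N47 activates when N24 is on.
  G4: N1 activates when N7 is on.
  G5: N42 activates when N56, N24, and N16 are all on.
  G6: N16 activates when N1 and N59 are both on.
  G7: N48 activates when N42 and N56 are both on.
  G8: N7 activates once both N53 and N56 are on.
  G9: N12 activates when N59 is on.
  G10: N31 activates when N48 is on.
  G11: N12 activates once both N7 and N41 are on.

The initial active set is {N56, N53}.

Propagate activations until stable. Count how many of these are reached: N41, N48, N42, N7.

N53 and N56 are on, so N7 activates (G8).
No rule produces N41, and it is not given.
N48 would need N42 and N56 (G7), but N42 never turns on.
N42 would need N56, N24, and N16 (G5), but N24 never turns on.
N7: reached.
Reached: N7 — 1 of the 4.

1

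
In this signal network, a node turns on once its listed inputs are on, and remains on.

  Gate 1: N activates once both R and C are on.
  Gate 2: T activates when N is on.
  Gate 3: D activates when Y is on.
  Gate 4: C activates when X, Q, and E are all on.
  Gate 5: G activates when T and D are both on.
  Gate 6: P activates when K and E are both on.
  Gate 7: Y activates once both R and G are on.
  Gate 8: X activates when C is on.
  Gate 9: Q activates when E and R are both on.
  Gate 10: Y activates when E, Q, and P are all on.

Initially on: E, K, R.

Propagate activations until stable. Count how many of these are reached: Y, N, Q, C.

2

E and R are on, so Q activates (Gate 9).
Gate 6: K and E on → P on.
E, Q, and P are on, so Y activates (Gate 10).
Y: reached.
N would need R and C (Gate 1), but C never turns on.
Q: reached.
C would need X, Q, and E (Gate 4), but X never turns on.
Reached: Y and Q — 2 of the 4.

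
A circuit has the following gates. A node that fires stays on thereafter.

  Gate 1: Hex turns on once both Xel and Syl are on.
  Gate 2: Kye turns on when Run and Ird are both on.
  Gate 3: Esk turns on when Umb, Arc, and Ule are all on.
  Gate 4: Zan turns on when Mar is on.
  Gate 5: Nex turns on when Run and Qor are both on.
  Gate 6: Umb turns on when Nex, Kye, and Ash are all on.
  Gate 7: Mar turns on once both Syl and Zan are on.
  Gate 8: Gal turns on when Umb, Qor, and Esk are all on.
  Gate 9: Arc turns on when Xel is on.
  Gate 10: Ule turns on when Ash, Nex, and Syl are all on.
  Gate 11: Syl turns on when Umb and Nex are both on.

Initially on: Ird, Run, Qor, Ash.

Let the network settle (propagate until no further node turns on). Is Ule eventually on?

Yes

Run and Qor are on, so Nex turns on (Gate 5).
Run and Ird are on, so Kye turns on (Gate 2).
Nex, Kye, and Ash are on, so Umb turns on (Gate 6).
Gate 11: Umb and Nex on → Syl on.
Gate 10: Ash, Nex, and Syl on → Ule on.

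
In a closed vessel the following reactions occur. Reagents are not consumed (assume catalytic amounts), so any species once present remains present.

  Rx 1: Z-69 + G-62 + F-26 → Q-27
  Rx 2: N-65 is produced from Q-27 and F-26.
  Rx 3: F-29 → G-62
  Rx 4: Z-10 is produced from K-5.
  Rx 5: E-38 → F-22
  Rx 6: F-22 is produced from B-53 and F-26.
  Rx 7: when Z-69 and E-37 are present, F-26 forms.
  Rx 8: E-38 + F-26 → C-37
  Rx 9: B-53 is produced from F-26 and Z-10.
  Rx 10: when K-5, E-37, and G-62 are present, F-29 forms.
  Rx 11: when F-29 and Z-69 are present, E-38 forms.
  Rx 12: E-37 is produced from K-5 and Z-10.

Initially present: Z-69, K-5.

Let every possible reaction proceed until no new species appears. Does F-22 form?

K-5 present → Z-10 forms (Rx 4).
K-5 and Z-10 present → E-37 forms (Rx 12).
Z-69 and E-37 present → F-26 forms (Rx 7).
F-26 and Z-10 present → B-53 forms (Rx 9).
B-53 and F-26 present → F-22 forms (Rx 6).

Yes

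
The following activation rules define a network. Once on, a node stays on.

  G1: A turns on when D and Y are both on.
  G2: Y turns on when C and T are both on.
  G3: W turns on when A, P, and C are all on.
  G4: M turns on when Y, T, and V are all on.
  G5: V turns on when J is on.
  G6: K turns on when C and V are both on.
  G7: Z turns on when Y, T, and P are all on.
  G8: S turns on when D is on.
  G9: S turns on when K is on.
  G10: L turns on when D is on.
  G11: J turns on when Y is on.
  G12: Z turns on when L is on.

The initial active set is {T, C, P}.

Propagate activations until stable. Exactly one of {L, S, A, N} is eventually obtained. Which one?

S

C and T are on, so Y turns on (G2).
Y is on, so J turns on (G11).
J is on, so V turns on (G5).
G6: C and V on → K on.
G9: K on → S on.
A would need D and Y (G1), but D never turns on. L would need D (G10), but D never turns on. No rule produces N, and it is not given.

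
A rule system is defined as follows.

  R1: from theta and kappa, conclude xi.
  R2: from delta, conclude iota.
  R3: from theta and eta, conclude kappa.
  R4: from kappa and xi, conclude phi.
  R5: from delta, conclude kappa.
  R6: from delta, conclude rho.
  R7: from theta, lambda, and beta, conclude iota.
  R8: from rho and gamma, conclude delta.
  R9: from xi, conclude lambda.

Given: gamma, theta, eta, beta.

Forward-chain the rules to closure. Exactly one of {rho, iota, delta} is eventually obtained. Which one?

iota

From theta and eta, R3 gives kappa.
theta and kappa hold, so xi follows (R1).
xi holds, so lambda follows (R9).
From theta, lambda, and beta, R7 gives iota.
delta would need rho and gamma (R8), but rho is never established. rho would need delta (R6), but delta is never established.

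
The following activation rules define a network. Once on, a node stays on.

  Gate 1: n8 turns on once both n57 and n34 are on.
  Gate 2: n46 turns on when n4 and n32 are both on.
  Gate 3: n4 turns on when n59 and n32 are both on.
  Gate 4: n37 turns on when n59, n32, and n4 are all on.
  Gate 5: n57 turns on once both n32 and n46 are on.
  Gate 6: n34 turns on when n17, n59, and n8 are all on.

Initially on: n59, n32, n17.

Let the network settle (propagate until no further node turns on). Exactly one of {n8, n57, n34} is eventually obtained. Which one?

Gate 3: n59 and n32 on → n4 on.
Gate 2: n4 and n32 on → n46 on.
n32 and n46 are on, so n57 turns on (Gate 5).
n34 would need n17, n59, and n8 (Gate 6), but n8 never turns on. n8 would need n57 and n34 (Gate 1), but n34 never turns on.

n57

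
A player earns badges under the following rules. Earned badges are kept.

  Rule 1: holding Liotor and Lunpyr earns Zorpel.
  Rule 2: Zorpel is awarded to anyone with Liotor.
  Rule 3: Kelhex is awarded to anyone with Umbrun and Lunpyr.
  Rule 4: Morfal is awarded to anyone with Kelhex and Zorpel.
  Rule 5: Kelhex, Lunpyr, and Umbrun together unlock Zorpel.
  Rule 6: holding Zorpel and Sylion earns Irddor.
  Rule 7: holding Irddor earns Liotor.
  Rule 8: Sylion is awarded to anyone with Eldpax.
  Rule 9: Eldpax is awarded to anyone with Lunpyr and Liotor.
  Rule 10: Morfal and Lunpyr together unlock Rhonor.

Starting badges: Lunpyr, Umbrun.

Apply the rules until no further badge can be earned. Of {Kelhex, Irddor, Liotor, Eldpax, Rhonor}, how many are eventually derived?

With Umbrun and Lunpyr, Kelhex is earned (Rule 3).
With Kelhex, Lunpyr, and Umbrun, Zorpel is earned (Rule 5).
With Kelhex and Zorpel, Morfal is earned (Rule 4).
With Morfal and Lunpyr, Rhonor is earned (Rule 10).
Kelhex: reached.
Irddor would need Zorpel and Sylion (Rule 6), but Sylion is never earned.
Liotor would need Irddor (Rule 7), but Irddor is never earned.
Eldpax would need Lunpyr and Liotor (Rule 9), but Liotor is never earned.
Rhonor: reached.
Reached: Kelhex and Rhonor — 2 of the 5.

2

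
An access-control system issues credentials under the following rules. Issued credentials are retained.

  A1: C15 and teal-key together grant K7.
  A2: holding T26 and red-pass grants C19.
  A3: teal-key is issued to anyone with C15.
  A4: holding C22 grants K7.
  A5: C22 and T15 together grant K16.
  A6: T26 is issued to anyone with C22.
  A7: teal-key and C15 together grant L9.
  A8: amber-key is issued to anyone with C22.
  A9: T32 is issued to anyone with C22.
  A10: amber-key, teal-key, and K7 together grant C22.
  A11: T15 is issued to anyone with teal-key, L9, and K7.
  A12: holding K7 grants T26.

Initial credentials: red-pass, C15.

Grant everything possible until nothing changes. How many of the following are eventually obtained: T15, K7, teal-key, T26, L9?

Holding C15 grants teal-key (A3).
Holding teal-key and C15 grants L9 (A7).
Holding C15 and teal-key grants K7 (A1).
Holding K7 grants T26 (A12).
Holding teal-key, L9, and K7 grants T15 (A11).
T15: reached.
K7: reached.
teal-key: reached.
T26: reached.
L9: reached.
All 5 are reached.

5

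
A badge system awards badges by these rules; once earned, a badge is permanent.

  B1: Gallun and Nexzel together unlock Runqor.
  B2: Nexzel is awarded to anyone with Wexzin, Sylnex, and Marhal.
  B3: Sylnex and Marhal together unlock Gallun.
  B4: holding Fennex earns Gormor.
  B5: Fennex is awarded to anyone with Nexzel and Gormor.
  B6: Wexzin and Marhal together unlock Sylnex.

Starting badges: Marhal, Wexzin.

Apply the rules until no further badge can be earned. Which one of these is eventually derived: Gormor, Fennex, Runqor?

Runqor

With Wexzin and Marhal, Sylnex is earned (B6).
With Wexzin, Sylnex, and Marhal, Nexzel is earned (B2).
With Sylnex and Marhal, Gallun is earned (B3).
With Gallun and Nexzel, Runqor is earned (B1).
Fennex would need Nexzel and Gormor (B5), but Gormor is never earned. Gormor would need Fennex (B4), but Fennex is never earned.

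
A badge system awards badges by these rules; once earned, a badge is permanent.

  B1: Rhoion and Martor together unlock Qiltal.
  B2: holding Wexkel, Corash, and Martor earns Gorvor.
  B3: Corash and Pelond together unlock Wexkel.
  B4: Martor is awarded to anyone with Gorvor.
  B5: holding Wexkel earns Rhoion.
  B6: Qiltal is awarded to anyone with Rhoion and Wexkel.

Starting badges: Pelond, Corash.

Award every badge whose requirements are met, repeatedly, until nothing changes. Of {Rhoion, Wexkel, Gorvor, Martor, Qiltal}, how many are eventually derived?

With Corash and Pelond, Wexkel is earned (B3).
With Wexkel, Rhoion is earned (B5).
With Rhoion and Wexkel, Qiltal is earned (B6).
Rhoion: reached.
Wexkel: reached.
Gorvor would need Wexkel, Corash, and Martor (B2), but Martor is never earned.
Martor would need Gorvor (B4), but Gorvor is never earned.
Qiltal: reached.
Reached: Rhoion, Wexkel, and Qiltal — 3 of the 5.

3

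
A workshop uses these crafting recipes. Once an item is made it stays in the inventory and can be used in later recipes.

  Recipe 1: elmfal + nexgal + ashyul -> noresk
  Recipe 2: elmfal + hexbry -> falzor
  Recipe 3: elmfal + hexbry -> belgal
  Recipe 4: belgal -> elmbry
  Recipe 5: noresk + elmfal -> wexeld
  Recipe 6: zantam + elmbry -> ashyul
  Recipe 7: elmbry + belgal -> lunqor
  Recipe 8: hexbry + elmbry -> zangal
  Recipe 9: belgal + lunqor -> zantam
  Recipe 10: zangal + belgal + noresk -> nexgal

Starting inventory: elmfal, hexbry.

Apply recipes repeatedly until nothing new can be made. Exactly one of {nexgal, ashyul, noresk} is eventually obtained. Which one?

Using Recipe 3, elmfal and hexbry make belgal.
belgal -> elmbry (Recipe 4).
Using Recipe 7, elmbry and belgal make lunqor.
belgal + lunqor -> zantam (Recipe 9).
zantam + elmbry -> ashyul (Recipe 6).
noresk would need elmfal, nexgal, and ashyul (Recipe 1), but nexgal is never obtained. nexgal would need zangal, belgal, and noresk (Recipe 10), but noresk is never obtained.

ashyul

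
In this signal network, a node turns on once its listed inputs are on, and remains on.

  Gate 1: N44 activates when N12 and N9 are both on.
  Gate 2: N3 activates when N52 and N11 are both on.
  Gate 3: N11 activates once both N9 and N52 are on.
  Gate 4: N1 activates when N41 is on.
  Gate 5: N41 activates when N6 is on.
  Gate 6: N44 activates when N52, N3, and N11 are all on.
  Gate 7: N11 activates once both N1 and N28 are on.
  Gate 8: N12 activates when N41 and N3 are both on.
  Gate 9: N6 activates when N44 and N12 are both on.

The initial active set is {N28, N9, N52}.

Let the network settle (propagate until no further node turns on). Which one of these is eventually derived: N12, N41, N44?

Gate 3: N9 and N52 on → N11 on.
N52 and N11 are on, so N3 activates (Gate 2).
N52, N3, and N11 are on, so N44 activates (Gate 6).
N12 would need N41 and N3 (Gate 8), but N41 never turns on. N41 would need N6 (Gate 5), but N6 never turns on.

N44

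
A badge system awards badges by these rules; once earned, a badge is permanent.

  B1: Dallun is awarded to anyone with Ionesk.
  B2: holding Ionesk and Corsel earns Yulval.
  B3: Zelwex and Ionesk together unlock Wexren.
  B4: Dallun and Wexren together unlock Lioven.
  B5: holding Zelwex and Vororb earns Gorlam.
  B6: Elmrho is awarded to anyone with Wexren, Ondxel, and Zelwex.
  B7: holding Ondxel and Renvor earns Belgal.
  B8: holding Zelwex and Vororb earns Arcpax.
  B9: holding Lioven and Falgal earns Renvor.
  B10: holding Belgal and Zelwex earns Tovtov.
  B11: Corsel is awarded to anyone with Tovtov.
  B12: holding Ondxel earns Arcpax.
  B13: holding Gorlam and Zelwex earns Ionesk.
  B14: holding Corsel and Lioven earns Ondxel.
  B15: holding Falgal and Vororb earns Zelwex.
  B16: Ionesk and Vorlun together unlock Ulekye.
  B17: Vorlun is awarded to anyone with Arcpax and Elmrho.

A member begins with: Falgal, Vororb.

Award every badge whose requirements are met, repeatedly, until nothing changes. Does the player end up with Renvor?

With Falgal and Vororb, Zelwex is earned (B15).
With Zelwex and Vororb, Gorlam is earned (B5).
With Gorlam and Zelwex, Ionesk is earned (B13).
With Ionesk, Dallun is earned (B1).
With Zelwex and Ionesk, Wexren is earned (B3).
With Dallun and Wexren, Lioven is earned (B4).
With Lioven and Falgal, Renvor is earned (B9).

Yes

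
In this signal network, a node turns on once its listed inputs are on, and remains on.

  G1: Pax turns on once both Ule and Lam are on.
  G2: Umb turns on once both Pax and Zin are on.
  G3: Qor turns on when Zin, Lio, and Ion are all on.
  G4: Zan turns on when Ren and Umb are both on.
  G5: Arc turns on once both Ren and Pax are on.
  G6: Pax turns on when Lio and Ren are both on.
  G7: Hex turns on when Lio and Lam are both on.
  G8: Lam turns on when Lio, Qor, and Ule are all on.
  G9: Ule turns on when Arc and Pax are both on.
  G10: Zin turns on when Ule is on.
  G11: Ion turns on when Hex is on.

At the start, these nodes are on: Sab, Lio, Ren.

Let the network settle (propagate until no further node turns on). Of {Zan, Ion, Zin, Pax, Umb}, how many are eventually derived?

G6: Lio and Ren on → Pax on.
Ren and Pax are on, so Arc turns on (G5).
G9: Arc and Pax on → Ule on.
G10: Ule on → Zin on.
Pax and Zin are on, so Umb turns on (G2).
G4: Ren and Umb on → Zan on.
Zan: reached.
Ion would need Hex (G11), but Hex never turns on.
Zin: reached.
Pax: reached.
Umb: reached.
Reached: Zan, Zin, Pax, and Umb — 4 of the 5.

4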